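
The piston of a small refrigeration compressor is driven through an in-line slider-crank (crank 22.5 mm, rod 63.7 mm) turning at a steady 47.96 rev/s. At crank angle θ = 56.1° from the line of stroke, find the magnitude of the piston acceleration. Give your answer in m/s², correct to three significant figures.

ω = 2π·48 = 301.3 rad/s
x(θ) = r cosθ + √(L² − r² sin²θ); with ω constant, a = ω²·d²x/dθ².
d²x/dθ² = −r cosθ − r²(cos2θ)/√u − r⁴ sin²2θ/(4u^{3/2}),  u = L² − r² sin²θ = 0.00370892 m².
Substituting r = 0.0225 m, L = 0.0637 m, θ = 56.1°: d²x/dθ² = -0.0096516 m.
a = ω²·d²x/dθ² = (301.3)²·(-0.0096516) = -876.43 m/s²;  |a| = 876.43 m/s².

876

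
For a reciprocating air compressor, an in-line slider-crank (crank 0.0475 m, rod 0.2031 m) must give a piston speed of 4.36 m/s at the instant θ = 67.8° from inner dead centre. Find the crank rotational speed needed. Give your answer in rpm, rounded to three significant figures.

868

For an in-line slider-crank, |v_piston| = rω|sinθ|·[1 + r cosθ/√(L² − r² sin²θ)].
With r = 0.0475 m, L = 0.2031 m, θ = 67.8°: the bracketed kinematic factor |dx/dθ| = 0.04796 m.
ω = v/|dx/dθ| = 4.36/0.04796 = 90.91 rad/s.
N = 60ω/(2π) = 868.13 rpm.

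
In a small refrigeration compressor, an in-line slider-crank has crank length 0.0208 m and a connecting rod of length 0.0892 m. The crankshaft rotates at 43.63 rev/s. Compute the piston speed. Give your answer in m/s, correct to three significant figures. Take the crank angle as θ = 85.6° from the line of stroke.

5.79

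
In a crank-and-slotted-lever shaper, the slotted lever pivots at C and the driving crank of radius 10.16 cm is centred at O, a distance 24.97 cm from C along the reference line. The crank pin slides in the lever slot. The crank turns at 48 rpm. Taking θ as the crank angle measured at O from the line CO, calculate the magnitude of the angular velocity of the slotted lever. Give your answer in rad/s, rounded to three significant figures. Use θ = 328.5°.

1.39

ω = 5.027 rad/s (from 48 rpm).
Crank pin A relative to C: A = (d + r cosθ, r sinθ); lever angle φ = atan2(r sinθ, d + r cosθ).
Differentiating tanφ: φ̇ = rω(d cosθ + r)/(d² + r² + 2dr cosθ).
d² + r² + 2dr cosθ = |CA|² = 0.115935 m²;  d cosθ + r = +0.3145 m.
|ω_lever| = |0.1016·5.027·+0.3145| / 0.115935 = 1.3854 rad/s.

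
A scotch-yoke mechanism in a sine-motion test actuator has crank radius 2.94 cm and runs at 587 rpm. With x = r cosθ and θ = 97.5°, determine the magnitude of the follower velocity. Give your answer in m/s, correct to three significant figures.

1.79

ω = 61.47 rad/s (from 587 rpm).
x = r cosθ ⇒ ẋ = −rω sinθ.
|v| = rω|sinθ| = 0.0294·61.47·|sin 97.5°| = 1.7918 m/s.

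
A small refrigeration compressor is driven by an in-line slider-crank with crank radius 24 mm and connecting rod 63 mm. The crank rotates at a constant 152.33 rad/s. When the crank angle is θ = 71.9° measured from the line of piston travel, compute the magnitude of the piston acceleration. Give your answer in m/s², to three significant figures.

ω = 152.3 rad/s
x(θ) = r cosθ + √(L² − r² sin²θ); with ω constant, a = ω²·d²x/dθ².
d²x/dθ² = −r cosθ − r²(cos2θ)/√u − r⁴ sin²2θ/(4u^{3/2}),  u = L² − r² sin²θ = 0.0034486 m².
Substituting r = 0.024 m, L = 0.063 m, θ = 71.9°: d²x/dθ² = +0.00031595 m.
a = ω²·d²x/dθ² = (152.3)²·(+0.00031595) = +7.3315 m/s²;  |a| = 7.3315 m/s².

7.33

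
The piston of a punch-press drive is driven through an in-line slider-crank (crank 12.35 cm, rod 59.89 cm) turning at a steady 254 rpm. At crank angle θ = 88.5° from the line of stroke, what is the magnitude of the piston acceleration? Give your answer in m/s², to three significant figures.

16.1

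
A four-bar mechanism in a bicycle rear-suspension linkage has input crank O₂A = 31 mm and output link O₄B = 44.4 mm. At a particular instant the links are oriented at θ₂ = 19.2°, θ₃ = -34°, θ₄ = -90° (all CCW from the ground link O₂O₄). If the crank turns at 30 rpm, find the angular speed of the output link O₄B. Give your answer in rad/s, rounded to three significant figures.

ω₂ = 3.142 rad/s (from 30 rpm).
Differentiating the loop-closure r₂e^{iθ₂}+r₃e^{iθ₃}=r₁+r₄e^{iθ₄} gives r₂ω₂e^{iθ₂}+r₃ω₃e^{iθ₃}=r₄ω₄e^{iθ₄}.
Eliminating the other unknown: ω₄ = r₂ω₂ sin(θ₂−θ₃) / [r₄ sin(θ₄−θ₃)].
Numerator sine = +0.80073; denominator sine = -0.82904.
Result = 0.031·3.142·(+0.80073) / (0.0444·(-0.82904)) = -2.1186 rad/s; magnitude 2.1186 rad/s.

2.12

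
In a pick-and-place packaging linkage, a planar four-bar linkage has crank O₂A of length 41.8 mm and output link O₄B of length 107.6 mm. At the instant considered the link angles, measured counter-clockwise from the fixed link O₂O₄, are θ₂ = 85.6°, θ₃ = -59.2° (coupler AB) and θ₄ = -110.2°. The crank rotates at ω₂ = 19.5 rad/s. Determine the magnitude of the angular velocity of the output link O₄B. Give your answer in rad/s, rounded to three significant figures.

ω₂ = 19.5 rad/s
Differentiating the loop-closure r₂e^{iθ₂}+r₃e^{iθ₃}=r₁+r₄e^{iθ₄} gives r₂ω₂e^{iθ₂}+r₃ω₃e^{iθ₃}=r₄ω₄e^{iθ₄}.
Eliminating the other unknown: ω₄ = r₂ω₂ sin(θ₂−θ₃) / [r₄ sin(θ₄−θ₃)].
Numerator sine = +0.57643; denominator sine = -0.77715.
Result = 0.0418·19.5·(+0.57643) / (0.1076·(-0.77715)) = -5.6188 rad/s; magnitude 5.6188 rad/s.

5.62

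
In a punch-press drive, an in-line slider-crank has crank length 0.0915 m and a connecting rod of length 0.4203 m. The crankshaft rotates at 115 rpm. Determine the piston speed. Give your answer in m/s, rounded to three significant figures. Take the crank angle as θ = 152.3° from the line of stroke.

ω = 2π·115/60 = 12.04 rad/s
For an in-line slider-crank, x = r cosθ + √(L² − r² sin²θ), so v = −rω sinθ·[1 + r cosθ/√(L² − r² sin²θ)].
With r = 0.0915 m, L = 0.4203 m, θ = 152.3°: √(L² − r² sin²θ) = 0.41814 m.
v = −0.0915·12.04·0.46484·[1 + 0.0915·-0.88539/0.41814] = -0.41298 m/s.
|v| = 0.41298 m/s.

0.413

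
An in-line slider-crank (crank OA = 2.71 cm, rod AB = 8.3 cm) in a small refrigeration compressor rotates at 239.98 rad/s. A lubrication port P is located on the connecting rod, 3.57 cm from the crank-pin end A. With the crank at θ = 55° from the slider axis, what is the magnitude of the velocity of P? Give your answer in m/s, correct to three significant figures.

ω = 240 rad/s.  Crank-pin speed |V_A| = rω = 6.5035 m/s, perpendicular to OA.
Rod angle: sinφ = −(r/L) sinθ ⇒ φ = -15.513°; ω_rod = −rω cosθ/√(L²−r²sin²θ) = -46.642 rad/s.
V_P = V_A + ω_rod × AP, with AP = 0.0357 m along the rod.
Components: V_Px = −rω sinθ − a·ω_rod·sinφ = -5.7727 m/s;  V_Py = rω cosθ + a·ω_rod·cosφ = +2.1258 m/s.
|V_P| = √(V_Px² + V_Py²) = 6.1516 m/s.

6.15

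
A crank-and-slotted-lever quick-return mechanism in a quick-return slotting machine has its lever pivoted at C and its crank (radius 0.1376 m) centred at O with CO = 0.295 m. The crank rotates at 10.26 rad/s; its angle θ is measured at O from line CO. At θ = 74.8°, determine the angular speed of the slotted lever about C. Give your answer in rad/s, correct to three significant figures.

2.38

ω = 10.26 rad/s
Crank pin A relative to C: A = (d + r cosθ, r sinθ); lever angle φ = atan2(r sinθ, d + r cosθ).
Differentiating tanφ: φ̇ = rω(d cosθ + r)/(d² + r² + 2dr cosθ).
d² + r² + 2dr cosθ = |CA|² = 0.127244 m²;  d cosθ + r = +0.21495 m.
|ω_lever| = |0.1376·10.26·+0.21495| / 0.127244 = 2.3848 rad/s.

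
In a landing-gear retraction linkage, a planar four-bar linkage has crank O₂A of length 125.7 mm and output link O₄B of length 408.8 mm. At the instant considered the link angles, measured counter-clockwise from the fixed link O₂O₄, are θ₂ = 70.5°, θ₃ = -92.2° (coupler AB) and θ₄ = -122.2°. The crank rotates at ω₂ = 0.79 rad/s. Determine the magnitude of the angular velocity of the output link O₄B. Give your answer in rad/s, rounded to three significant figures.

0.144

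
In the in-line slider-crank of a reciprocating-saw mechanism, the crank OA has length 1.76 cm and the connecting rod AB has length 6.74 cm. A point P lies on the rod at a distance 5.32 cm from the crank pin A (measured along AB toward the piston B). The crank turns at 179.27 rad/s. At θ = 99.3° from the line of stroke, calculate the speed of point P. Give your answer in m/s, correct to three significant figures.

ω = 179.3 rad/s.  Crank-pin speed |V_A| = rω = 3.1552 m/s, perpendicular to OA.
Rod angle: sinφ = −(r/L) sinθ ⇒ φ = -14.933°; ω_rod = −rω cosθ/√(L²−r²sin²θ) = +7.8295 rad/s.
V_P = V_A + ω_rod × AP, with AP = 0.0532 m along the rod.
Components: V_Px = −rω sinθ − a·ω_rod·sinφ = -3.0063 m/s;  V_Py = rω cosθ + a·ω_rod·cosφ = -0.10742 m/s.
|V_P| = √(V_Px² + V_Py²) = 3.0083 m/s.

3.01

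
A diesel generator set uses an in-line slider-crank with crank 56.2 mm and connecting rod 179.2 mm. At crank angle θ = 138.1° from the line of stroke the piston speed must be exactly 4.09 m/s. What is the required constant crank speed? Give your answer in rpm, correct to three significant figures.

For an in-line slider-crank, |v_piston| = rω|sinθ|·[1 + r cosθ/√(L² − r² sin²θ)].
With r = 0.0562 m, L = 0.1792 m, θ = 138.1°: the bracketed kinematic factor |dx/dθ| = 0.028572 m.
ω = v/|dx/dθ| = 4.09/0.028572 = 143.15 rad/s.
N = 60ω/(2π) = 1366.9 rpm.

1370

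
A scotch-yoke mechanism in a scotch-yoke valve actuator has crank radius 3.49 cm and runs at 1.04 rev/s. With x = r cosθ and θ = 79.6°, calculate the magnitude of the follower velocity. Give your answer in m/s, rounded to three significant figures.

0.224

ω = 6.535 rad/s (from 1.04 rev/s).
x = r cosθ ⇒ ẋ = −rω sinθ.
|v| = rω|sinθ| = 0.0349·6.535·|sin 79.6°| = 0.22431 m/s.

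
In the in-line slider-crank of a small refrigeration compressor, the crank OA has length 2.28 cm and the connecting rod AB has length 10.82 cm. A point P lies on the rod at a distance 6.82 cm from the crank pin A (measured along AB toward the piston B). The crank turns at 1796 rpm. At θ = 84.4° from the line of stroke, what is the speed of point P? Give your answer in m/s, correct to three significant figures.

4.33

ω = 188.1 rad/s.  Crank-pin speed |V_A| = rω = 4.2881 m/s, perpendicular to OA.
Rod angle: sinφ = −(r/L) sinθ ⇒ φ = -12.106°; ω_rod = −rω cosθ/√(L²−r²sin²θ) = -3.9553 rad/s.
V_P = V_A + ω_rod × AP, with AP = 0.0682 m along the rod.
Components: V_Px = −rω sinθ − a·ω_rod·sinφ = -4.3243 m/s;  V_Py = rω cosθ + a·ω_rod·cosφ = +0.15469 m/s.
|V_P| = √(V_Px² + V_Py²) = 4.327 m/s.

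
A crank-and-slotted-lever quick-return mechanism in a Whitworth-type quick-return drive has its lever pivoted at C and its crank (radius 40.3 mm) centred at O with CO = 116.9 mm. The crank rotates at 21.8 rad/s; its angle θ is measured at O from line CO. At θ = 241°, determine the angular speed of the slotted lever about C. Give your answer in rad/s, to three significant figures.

1.34

ω = 21.8 rad/s
Crank pin A relative to C: A = (d + r cosθ, r sinθ); lever angle φ = atan2(r sinθ, d + r cosθ).
Differentiating tanφ: φ̇ = rω(d cosθ + r)/(d² + r² + 2dr cosθ).
d² + r² + 2dr cosθ = |CA|² = 0.0107218 m²;  d cosθ + r = -0.016374 m.
|ω_lever| = |0.0403·21.8·-0.016374| / 0.0107218 = 1.3417 rad/s.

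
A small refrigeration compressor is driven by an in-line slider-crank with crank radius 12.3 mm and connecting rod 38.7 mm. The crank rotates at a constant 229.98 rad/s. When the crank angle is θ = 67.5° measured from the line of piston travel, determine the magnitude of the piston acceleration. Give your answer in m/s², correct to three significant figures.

99.0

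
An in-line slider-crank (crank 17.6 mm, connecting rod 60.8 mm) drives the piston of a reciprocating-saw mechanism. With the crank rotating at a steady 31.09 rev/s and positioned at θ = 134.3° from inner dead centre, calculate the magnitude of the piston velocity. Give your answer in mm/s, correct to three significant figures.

ω = 2π·31.1 = 195.3 rad/s
For an in-line slider-crank, x = r cosθ + √(L² − r² sin²θ), so v = −rω sinθ·[1 + r cosθ/√(L² − r² sin²θ)].
With r = 0.0176 m, L = 0.0608 m, θ = 134.3°: √(L² − r² sin²θ) = 0.059481 m.
v = −0.0176·195.3·0.71569·[1 + 0.0176·-0.69842/0.059481] = -1.9521 m/s.
|v| = 1.9521 m/s = 1952.1 mm/s.

1950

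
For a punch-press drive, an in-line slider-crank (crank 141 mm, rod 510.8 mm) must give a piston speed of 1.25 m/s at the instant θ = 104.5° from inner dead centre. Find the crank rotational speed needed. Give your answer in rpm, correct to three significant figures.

For an in-line slider-crank, |v_piston| = rω|sinθ|·[1 + r cosθ/√(L² − r² sin²θ)].
With r = 0.141 m, L = 0.5108 m, θ = 104.5°: the bracketed kinematic factor |dx/dθ| = 0.12672 m.
ω = v/|dx/dθ| = 1.25/0.12672 = 9.8644 rad/s.
N = 60ω/(2π) = 94.198 rpm.

94.2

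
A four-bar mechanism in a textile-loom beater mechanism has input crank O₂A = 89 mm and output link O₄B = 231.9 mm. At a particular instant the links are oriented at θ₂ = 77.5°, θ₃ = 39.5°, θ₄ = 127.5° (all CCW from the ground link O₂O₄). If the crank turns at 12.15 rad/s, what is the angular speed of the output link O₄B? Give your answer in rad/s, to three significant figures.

ω₂ = 12.15 rad/s
Differentiating the loop-closure r₂e^{iθ₂}+r₃e^{iθ₃}=r₁+r₄e^{iθ₄} gives r₂ω₂e^{iθ₂}+r₃ω₃e^{iθ₃}=r₄ω₄e^{iθ₄}.
Eliminating the other unknown: ω₄ = r₂ω₂ sin(θ₂−θ₃) / [r₄ sin(θ₄−θ₃)].
Numerator sine = +0.61566; denominator sine = +0.99939.
Result = 0.089·12.15·(+0.61566) / (0.2319·(+0.99939)) = +2.8726 rad/s; magnitude 2.8726 rad/s.

2.87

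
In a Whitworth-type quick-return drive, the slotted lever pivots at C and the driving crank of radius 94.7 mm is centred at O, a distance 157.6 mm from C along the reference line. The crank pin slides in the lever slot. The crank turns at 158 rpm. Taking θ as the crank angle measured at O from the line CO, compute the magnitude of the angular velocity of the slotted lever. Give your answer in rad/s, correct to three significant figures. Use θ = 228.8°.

ω = 16.55 rad/s (from 158 rpm).
Crank pin A relative to C: A = (d + r cosθ, r sinθ); lever angle φ = atan2(r sinθ, d + r cosθ).
Differentiating tanφ: φ̇ = rω(d cosθ + r)/(d² + r² + 2dr cosθ).
d² + r² + 2dr cosθ = |CA|² = 0.0141443 m²;  d cosθ + r = -0.0091095 m.
|ω_lever| = |0.0947·16.55·-0.0091095| / 0.0141443 = 1.0091 rad/s.

1.01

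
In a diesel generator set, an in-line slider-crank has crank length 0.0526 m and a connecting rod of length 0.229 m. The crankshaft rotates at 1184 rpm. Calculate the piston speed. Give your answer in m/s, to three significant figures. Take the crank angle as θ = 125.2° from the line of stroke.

ω = 2π·1184/60 = 124 rad/s
For an in-line slider-crank, x = r cosθ + √(L² − r² sin²θ), so v = −rω sinθ·[1 + r cosθ/√(L² − r² sin²θ)].
With r = 0.0526 m, L = 0.229 m, θ = 125.2°: √(L² − r² sin²θ) = 0.22493 m.
v = −0.0526·124·0.81714·[1 + 0.0526·-0.57643/0.22493] = -4.6109 m/s.
|v| = 4.6109 m/s.

4.61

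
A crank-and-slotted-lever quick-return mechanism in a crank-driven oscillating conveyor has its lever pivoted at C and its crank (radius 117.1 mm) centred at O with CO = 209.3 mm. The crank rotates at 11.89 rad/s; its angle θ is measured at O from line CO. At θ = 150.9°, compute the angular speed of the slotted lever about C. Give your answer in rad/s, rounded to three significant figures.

ω = 11.89 rad/s
Crank pin A relative to C: A = (d + r cosθ, r sinθ); lever angle φ = atan2(r sinθ, d + r cosθ).
Differentiating tanφ: φ̇ = rω(d cosθ + r)/(d² + r² + 2dr cosθ).
d² + r² + 2dr cosθ = |CA|² = 0.0146883 m²;  d cosθ + r = -0.065781 m.
|ω_lever| = |0.1171·11.89·-0.065781| / 0.0146883 = 6.2354 rad/s.

6.24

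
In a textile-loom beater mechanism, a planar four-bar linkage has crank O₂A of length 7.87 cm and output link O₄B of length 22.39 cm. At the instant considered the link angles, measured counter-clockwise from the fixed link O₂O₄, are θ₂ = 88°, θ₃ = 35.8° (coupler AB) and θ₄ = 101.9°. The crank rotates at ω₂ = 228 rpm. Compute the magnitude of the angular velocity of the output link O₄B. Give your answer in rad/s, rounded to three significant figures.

7.25

ω₂ = 23.88 rad/s (from 228 rpm).
Differentiating the loop-closure r₂e^{iθ₂}+r₃e^{iθ₃}=r₁+r₄e^{iθ₄} gives r₂ω₂e^{iθ₂}+r₃ω₃e^{iθ₃}=r₄ω₄e^{iθ₄}.
Eliminating the other unknown: ω₄ = r₂ω₂ sin(θ₂−θ₃) / [r₄ sin(θ₄−θ₃)].
Numerator sine = +0.79016; denominator sine = +0.91425.
Result = 0.0787·23.88·(+0.79016) / (0.2239·(+0.91425)) = +7.2532 rad/s; magnitude 7.2532 rad/s.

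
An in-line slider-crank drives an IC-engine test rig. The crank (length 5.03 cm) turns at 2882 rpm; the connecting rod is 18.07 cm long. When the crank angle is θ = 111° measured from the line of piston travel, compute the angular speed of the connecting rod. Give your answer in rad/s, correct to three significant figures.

ω = 301.8 rad/s (converted from 2882 rpm).
The rod makes angle φ with the slider axis where L sinφ = r sinθ; differentiating, L cosφ·φ̇ = r ω cosθ.
L cosφ = √(L² − r² sin²θ) = 0.17449 m.
|ω_rod| = r ω |cosθ| / √(L² − r² sin²θ) = 0.0503·301.8·0.35837/0.17449 = 31.178 rad/s.

31.2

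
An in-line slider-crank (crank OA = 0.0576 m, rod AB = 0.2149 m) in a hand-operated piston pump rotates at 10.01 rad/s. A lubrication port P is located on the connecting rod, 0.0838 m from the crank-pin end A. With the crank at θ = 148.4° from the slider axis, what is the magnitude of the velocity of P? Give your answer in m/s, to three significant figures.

0.407

ω = 10.01 rad/s.  Crank-pin speed |V_A| = rω = 0.57658 m/s, perpendicular to OA.
Rod angle: sinφ = −(r/L) sinθ ⇒ φ = -8.074°; ω_rod = −rω cosθ/√(L²−r²sin²θ) = +2.3081 rad/s.
V_P = V_A + ω_rod × AP, with AP = 0.0838 m along the rod.
Components: V_Px = −rω sinθ − a·ω_rod·sinφ = -0.27495 m/s;  V_Py = rω cosθ + a·ω_rod·cosφ = -0.29959 m/s.
|V_P| = √(V_Px² + V_Py²) = 0.40663 m/s.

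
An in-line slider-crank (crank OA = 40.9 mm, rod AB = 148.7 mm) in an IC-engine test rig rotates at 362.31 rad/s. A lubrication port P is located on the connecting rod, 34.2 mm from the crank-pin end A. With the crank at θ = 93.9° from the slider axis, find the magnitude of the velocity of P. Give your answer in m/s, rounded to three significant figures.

14.7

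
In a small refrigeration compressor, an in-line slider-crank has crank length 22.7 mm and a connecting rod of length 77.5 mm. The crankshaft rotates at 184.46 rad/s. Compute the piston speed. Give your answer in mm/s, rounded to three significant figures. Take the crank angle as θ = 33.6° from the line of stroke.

2890

ω = 184.5 rad/s
For an in-line slider-crank, x = r cosθ + √(L² − r² sin²θ), so v = −rω sinθ·[1 + r cosθ/√(L² − r² sin²θ)].
With r = 0.0227 m, L = 0.0775 m, θ = 33.6°: √(L² − r² sin²θ) = 0.076475 m.
v = −0.0227·184.5·0.55339·[1 + 0.0227·0.83292/0.076475] = -2.8901 m/s.
|v| = 2.8901 m/s = 2890.1 mm/s.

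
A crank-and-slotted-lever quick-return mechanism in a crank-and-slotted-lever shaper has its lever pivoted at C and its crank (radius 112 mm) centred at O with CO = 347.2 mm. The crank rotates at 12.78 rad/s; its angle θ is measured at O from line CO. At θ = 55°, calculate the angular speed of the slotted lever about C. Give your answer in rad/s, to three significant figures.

2.51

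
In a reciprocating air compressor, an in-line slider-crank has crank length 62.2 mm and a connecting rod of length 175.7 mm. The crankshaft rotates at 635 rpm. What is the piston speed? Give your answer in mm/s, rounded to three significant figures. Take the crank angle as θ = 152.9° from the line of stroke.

ω = 2π·635/60 = 66.5 rad/s
For an in-line slider-crank, x = r cosθ + √(L² − r² sin²θ), so v = −rω sinθ·[1 + r cosθ/√(L² − r² sin²θ)].
With r = 0.0622 m, L = 0.1757 m, θ = 152.9°: √(L² − r² sin²θ) = 0.1734 m.
v = −0.0622·66.5·0.45554·[1 + 0.0622·-0.89021/0.1734] = -1.2825 m/s.
|v| = 1.2825 m/s = 1282.5 mm/s.

1280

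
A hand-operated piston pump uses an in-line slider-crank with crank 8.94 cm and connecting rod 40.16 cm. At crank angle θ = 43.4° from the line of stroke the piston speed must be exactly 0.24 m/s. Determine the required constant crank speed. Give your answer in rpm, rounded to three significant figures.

32.1

For an in-line slider-crank, |v_piston| = rω|sinθ|·[1 + r cosθ/√(L² − r² sin²θ)].
With r = 0.0894 m, L = 0.4016 m, θ = 43.4°: the bracketed kinematic factor |dx/dθ| = 0.071479 m.
ω = v/|dx/dθ| = 0.24/0.071479 = 3.3576 rad/s.
N = 60ω/(2π) = 32.063 rpm.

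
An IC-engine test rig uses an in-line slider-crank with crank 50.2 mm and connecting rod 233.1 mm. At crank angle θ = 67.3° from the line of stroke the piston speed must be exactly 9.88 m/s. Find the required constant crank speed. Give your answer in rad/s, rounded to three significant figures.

For an in-line slider-crank, |v_piston| = rω|sinθ|·[1 + r cosθ/√(L² − r² sin²θ)].
With r = 0.0502 m, L = 0.2331 m, θ = 67.3°: the bracketed kinematic factor |dx/dθ| = 0.050239 m.
ω = v/|dx/dθ| = 9.88/0.050239 = 196.66 rad/s.

197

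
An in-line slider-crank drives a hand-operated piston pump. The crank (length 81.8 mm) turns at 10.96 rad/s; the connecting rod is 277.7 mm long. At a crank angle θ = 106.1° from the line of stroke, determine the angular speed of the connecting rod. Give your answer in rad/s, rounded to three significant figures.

ω = 10.96 rad/s
The rod makes angle φ with the slider axis where L sinφ = r sinθ; differentiating, L cosφ·φ̇ = r ω cosθ.
L cosφ = √(L² − r² sin²θ) = 0.26635 m.
|ω_rod| = r ω |cosθ| / √(L² − r² sin²θ) = 0.0818·10.96·0.27731/0.26635 = 0.93345 rad/s.

0.933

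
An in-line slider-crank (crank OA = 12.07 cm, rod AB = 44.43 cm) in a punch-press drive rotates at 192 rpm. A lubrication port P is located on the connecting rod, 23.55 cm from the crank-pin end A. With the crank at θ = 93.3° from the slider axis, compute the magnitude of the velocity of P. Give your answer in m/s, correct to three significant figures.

2.40

ω = 20.11 rad/s.  Crank-pin speed |V_A| = rω = 2.4268 m/s, perpendicular to OA.
Rod angle: sinφ = −(r/L) sinθ ⇒ φ = -15.736°; ω_rod = −rω cosθ/√(L²−r²sin²θ) = +0.32666 rad/s.
V_P = V_A + ω_rod × AP, with AP = 0.2355 m along the rod.
Components: V_Px = −rω sinθ − a·ω_rod·sinφ = -2.4019 m/s;  V_Py = rω cosθ + a·ω_rod·cosφ = -0.065651 m/s.
|V_P| = √(V_Px² + V_Py²) = 2.4028 m/s.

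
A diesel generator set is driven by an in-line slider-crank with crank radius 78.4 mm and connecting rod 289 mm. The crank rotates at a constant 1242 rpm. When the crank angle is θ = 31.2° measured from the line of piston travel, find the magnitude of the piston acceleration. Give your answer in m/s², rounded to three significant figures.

ω = 2π·1242/60 = 130.1 rad/s
x(θ) = r cosθ + √(L² − r² sin²θ); with ω constant, a = ω²·d²x/dθ².
d²x/dθ² = −r cosθ − r²(cos2θ)/√u − r⁴ sin²2θ/(4u^{3/2}),  u = L² − r² sin²θ = 0.0818716 m².
Substituting r = 0.0784 m, L = 0.289 m, θ = 31.2°: d²x/dθ² = -0.07733 m.
a = ω²·d²x/dθ² = (130.1)²·(-0.07733) = -1308.1 m/s²;  |a| = 1308.1 m/s².

1310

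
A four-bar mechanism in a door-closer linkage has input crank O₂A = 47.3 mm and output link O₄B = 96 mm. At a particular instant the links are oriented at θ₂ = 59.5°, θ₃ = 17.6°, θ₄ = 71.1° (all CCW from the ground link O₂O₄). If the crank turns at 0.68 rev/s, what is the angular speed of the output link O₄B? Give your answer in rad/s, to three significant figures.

ω₂ = 4.273 rad/s (from 0.68 rev/s).
Differentiating the loop-closure r₂e^{iθ₂}+r₃e^{iθ₃}=r₁+r₄e^{iθ₄} gives r₂ω₂e^{iθ₂}+r₃ω₃e^{iθ₃}=r₄ω₄e^{iθ₄}.
Eliminating the other unknown: ω₄ = r₂ω₂ sin(θ₂−θ₃) / [r₄ sin(θ₄−θ₃)].
Numerator sine = +0.66783; denominator sine = +0.80386.
Result = 0.0473·4.273·(+0.66783) / (0.096·(+0.80386)) = +1.7489 rad/s; magnitude 1.7489 rad/s.

1.75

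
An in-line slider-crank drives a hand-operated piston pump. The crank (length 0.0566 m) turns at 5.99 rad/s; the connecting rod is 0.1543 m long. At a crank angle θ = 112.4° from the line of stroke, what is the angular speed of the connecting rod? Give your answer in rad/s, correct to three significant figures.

0.890

ω = 5.99 rad/s
The rod makes angle φ with the slider axis where L sinφ = r sinθ; differentiating, L cosφ·φ̇ = r ω cosθ.
L cosφ = √(L² − r² sin²θ) = 0.14516 m.
|ω_rod| = r ω |cosθ| / √(L² − r² sin²θ) = 0.0566·5.99·0.38107/0.14516 = 0.89005 rad/s.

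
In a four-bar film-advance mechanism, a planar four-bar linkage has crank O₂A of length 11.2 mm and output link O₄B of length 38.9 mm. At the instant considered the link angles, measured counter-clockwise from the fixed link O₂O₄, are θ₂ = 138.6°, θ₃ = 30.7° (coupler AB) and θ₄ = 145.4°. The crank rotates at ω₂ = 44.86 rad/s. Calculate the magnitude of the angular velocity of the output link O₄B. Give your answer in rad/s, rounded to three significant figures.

13.5

ω₂ = 44.86 rad/s
Differentiating the loop-closure r₂e^{iθ₂}+r₃e^{iθ₃}=r₁+r₄e^{iθ₄} gives r₂ω₂e^{iθ₂}+r₃ω₃e^{iθ₃}=r₄ω₄e^{iθ₄}.
Eliminating the other unknown: ω₄ = r₂ω₂ sin(θ₂−θ₃) / [r₄ sin(θ₄−θ₃)].
Numerator sine = +0.95159; denominator sine = +0.90851.
Result = 0.0112·44.86·(+0.95159) / (0.0389·(+0.90851)) = +13.529 rad/s; magnitude 13.529 rad/s.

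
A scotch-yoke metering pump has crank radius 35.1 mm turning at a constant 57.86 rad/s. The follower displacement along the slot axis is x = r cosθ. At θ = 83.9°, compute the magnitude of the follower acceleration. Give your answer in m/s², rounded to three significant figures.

12.5

ω = 57.86 rad/s
x = r cosθ ⇒ ẍ = −rω² cosθ (ω constant).
|a| = rω²|cosθ| = 0.0351·(57.86)²·|cos 83.9°| = 12.487 m/s².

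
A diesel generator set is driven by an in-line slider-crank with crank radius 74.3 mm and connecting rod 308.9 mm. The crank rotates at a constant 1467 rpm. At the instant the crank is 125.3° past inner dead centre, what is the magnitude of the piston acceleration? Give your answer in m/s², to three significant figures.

ω = 2π·1467/60 = 153.6 rad/s
x(θ) = r cosθ + √(L² − r² sin²θ); with ω constant, a = ω²·d²x/dθ².
d²x/dθ² = −r cosθ − r²(cos2θ)/√u − r⁴ sin²2θ/(4u^{3/2}),  u = L² − r² sin²θ = 0.0917421 m².
Substituting r = 0.0743 m, L = 0.3089 m, θ = 125.3°: d²x/dθ² = +0.048745 m.
a = ω²·d²x/dθ² = (153.6)²·(+0.048745) = +1150.4 m/s²;  |a| = 1150.4 m/s².

1150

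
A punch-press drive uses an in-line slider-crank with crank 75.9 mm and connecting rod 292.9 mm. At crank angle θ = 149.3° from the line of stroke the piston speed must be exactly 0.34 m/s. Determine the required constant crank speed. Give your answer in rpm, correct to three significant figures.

108

For an in-line slider-crank, |v_piston| = rω|sinθ|·[1 + r cosθ/√(L² − r² sin²θ)].
With r = 0.0759 m, L = 0.2929 m, θ = 149.3°: the bracketed kinematic factor |dx/dθ| = 0.030039 m.
ω = v/|dx/dθ| = 0.34/0.030039 = 11.318 rad/s.
N = 60ω/(2π) = 108.08 rpm.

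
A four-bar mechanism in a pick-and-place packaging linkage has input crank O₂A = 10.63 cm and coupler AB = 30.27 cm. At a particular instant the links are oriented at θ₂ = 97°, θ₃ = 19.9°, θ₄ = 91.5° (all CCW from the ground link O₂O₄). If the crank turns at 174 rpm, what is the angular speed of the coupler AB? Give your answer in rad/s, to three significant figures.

ω₂ = 18.22 rad/s (from 174 rpm).
Differentiating the loop-closure r₂e^{iθ₂}+r₃e^{iθ₃}=r₁+r₄e^{iθ₄} gives r₂ω₂e^{iθ₂}+r₃ω₃e^{iθ₃}=r₄ω₄e^{iθ₄}.
Eliminating the other unknown: ω₃ = r₂ω₂ sin(θ₄−θ₂) / [r₃ sin(θ₃−θ₄)].
Numerator sine = -0.09585; denominator sine = -0.94888.
Result = 0.1063·18.22·(-0.09585) / (0.3027·(-0.94888)) = +0.64634 rad/s; magnitude 0.64634 rad/s.

0.646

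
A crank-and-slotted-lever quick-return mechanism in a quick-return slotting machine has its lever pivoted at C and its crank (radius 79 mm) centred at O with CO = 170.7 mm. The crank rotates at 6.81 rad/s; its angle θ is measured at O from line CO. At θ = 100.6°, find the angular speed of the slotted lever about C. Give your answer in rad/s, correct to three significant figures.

0.842

ω = 6.81 rad/s
Crank pin A relative to C: A = (d + r cosθ, r sinθ); lever angle φ = atan2(r sinθ, d + r cosθ).
Differentiating tanφ: φ̇ = rω(d cosθ + r)/(d² + r² + 2dr cosθ).
d² + r² + 2dr cosθ = |CA|² = 0.0304182 m²;  d cosθ + r = +0.0476 m.
|ω_lever| = |0.079·6.81·+0.0476| / 0.0304182 = 0.84187 rad/s.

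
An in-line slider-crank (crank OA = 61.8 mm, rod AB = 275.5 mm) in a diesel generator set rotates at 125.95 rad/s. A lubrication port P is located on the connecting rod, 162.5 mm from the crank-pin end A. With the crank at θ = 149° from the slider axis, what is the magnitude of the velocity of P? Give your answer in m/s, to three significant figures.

4.48

ω = 126 rad/s.  Crank-pin speed |V_A| = rω = 7.7837 m/s, perpendicular to OA.
Rod angle: sinφ = −(r/L) sinθ ⇒ φ = -6.634°; ω_rod = −rω cosθ/√(L²−r²sin²θ) = +24.381 rad/s.
V_P = V_A + ω_rod × AP, with AP = 0.1625 m along the rod.
Components: V_Px = −rω sinθ − a·ω_rod·sinφ = -3.5512 m/s;  V_Py = rω cosθ + a·ω_rod·cosφ = -2.7366 m/s.
|V_P| = √(V_Px² + V_Py²) = 4.4833 m/s.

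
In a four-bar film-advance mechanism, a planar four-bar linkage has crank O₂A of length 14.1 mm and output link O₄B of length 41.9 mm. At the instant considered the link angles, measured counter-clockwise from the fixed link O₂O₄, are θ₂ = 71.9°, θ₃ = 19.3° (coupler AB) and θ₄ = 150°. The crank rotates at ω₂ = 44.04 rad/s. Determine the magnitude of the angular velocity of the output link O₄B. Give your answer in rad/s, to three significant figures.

ω₂ = 44.04 rad/s
Differentiating the loop-closure r₂e^{iθ₂}+r₃e^{iθ₃}=r₁+r₄e^{iθ₄} gives r₂ω₂e^{iθ₂}+r₃ω₃e^{iθ₃}=r₄ω₄e^{iθ₄}.
Eliminating the other unknown: ω₄ = r₂ω₂ sin(θ₂−θ₃) / [r₄ sin(θ₄−θ₃)].
Numerator sine = +0.79441; denominator sine = +0.75813.
Result = 0.0141·44.04·(+0.79441) / (0.0419·(+0.75813)) = +15.529 rad/s; magnitude 15.529 rad/s.

15.5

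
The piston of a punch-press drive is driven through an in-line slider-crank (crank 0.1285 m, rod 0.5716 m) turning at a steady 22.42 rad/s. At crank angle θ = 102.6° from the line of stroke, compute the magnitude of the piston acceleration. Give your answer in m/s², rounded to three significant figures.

ω = 22.42 rad/s
x(θ) = r cosθ + √(L² − r² sin²θ); with ω constant, a = ω²·d²x/dθ².
d²x/dθ² = −r cosθ − r²(cos2θ)/√u − r⁴ sin²2θ/(4u^{3/2}),  u = L² − r² sin²θ = 0.311 m².
Substituting r = 0.1285 m, L = 0.5716 m, θ = 102.6°: d²x/dθ² = +0.054751 m.
a = ω²·d²x/dθ² = (22.42)²·(+0.054751) = +27.521 m/s²;  |a| = 27.521 m/s².

27.5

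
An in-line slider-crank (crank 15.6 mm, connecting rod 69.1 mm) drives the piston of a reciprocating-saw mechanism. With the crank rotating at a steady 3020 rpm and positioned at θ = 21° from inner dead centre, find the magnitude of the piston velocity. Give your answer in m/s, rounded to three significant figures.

2.14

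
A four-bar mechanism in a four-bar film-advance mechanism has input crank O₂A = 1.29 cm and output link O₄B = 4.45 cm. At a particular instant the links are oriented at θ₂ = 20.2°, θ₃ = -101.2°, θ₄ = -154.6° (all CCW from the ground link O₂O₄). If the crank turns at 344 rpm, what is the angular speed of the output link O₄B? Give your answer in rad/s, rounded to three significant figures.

ω₂ = 36.02 rad/s (from 344 rpm).
Differentiating the loop-closure r₂e^{iθ₂}+r₃e^{iθ₃}=r₁+r₄e^{iθ₄} gives r₂ω₂e^{iθ₂}+r₃ω₃e^{iθ₃}=r₄ω₄e^{iθ₄}.
Eliminating the other unknown: ω₄ = r₂ω₂ sin(θ₂−θ₃) / [r₄ sin(θ₄−θ₃)].
Numerator sine = +0.85355; denominator sine = -0.80282.
Result = 0.0129·36.02·(+0.85355) / (0.0445·(-0.80282)) = -11.103 rad/s; magnitude 11.103 rad/s.

11.1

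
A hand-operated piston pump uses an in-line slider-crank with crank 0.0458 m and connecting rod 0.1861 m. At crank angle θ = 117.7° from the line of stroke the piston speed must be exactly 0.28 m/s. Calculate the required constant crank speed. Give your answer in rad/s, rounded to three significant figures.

7.82

For an in-line slider-crank, |v_piston| = rω|sinθ|·[1 + r cosθ/√(L² − r² sin²θ)].
With r = 0.0458 m, L = 0.1861 m, θ = 117.7°: the bracketed kinematic factor |dx/dθ| = 0.035798 m.
ω = v/|dx/dθ| = 0.28/0.035798 = 7.8217 rad/s.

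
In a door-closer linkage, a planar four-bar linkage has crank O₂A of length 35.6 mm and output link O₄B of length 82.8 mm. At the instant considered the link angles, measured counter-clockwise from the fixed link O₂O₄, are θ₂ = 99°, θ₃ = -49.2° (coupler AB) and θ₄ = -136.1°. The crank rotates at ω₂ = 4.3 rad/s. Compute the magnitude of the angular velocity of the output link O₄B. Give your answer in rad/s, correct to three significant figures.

0.976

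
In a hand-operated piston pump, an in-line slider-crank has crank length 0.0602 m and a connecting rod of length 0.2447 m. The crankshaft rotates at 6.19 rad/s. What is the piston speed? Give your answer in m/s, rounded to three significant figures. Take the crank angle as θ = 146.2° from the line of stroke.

ω = 6.19 rad/s
For an in-line slider-crank, x = r cosθ + √(L² − r² sin²θ), so v = −rω sinθ·[1 + r cosθ/√(L² − r² sin²θ)].
With r = 0.0602 m, L = 0.2447 m, θ = 146.2°: √(L² − r² sin²θ) = 0.2424 m.
v = −0.0602·6.19·0.55630·[1 + 0.0602·-0.83098/0.2424] = -0.16452 m/s.
|v| = 0.16452 m/s.

0.165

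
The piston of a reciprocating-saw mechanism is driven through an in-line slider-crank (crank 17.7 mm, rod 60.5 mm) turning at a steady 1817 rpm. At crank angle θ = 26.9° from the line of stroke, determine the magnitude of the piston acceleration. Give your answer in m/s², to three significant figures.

ω = 2π·1817/60 = 190.3 rad/s
x(θ) = r cosθ + √(L² − r² sin²θ); with ω constant, a = ω²·d²x/dθ².
d²x/dθ² = −r cosθ − r²(cos2θ)/√u − r⁴ sin²2θ/(4u^{3/2}),  u = L² − r² sin²θ = 0.00359612 m².
Substituting r = 0.0177 m, L = 0.0605 m, θ = 26.9°: d²x/dθ² = -0.018944 m.
a = ω²·d²x/dθ² = (190.3)²·(-0.018944) = -685.88 m/s²;  |a| = 685.88 m/s².

686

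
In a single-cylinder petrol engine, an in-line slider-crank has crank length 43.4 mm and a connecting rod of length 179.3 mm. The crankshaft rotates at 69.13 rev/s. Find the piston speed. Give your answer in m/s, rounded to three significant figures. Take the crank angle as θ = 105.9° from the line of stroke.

16.9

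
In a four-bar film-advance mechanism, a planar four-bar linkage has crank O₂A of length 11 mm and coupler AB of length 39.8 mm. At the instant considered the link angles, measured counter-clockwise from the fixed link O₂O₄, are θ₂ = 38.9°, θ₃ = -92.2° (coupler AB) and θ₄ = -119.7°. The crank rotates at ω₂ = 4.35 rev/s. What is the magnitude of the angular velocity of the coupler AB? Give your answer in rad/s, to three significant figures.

5.97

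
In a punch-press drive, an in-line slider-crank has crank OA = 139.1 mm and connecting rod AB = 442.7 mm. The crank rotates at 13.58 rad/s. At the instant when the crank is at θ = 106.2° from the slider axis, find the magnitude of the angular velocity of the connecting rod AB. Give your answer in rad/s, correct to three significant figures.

ω = 13.58 rad/s
The rod makes angle φ with the slider axis where L sinφ = r sinθ; differentiating, L cosφ·φ̇ = r ω cosθ.
L cosφ = √(L² − r² sin²θ) = 0.42207 m.
|ω_rod| = r ω |cosθ| / √(L² − r² sin²θ) = 0.1391·13.58·0.27899/0.42207 = 1.2486 rad/s.

1.25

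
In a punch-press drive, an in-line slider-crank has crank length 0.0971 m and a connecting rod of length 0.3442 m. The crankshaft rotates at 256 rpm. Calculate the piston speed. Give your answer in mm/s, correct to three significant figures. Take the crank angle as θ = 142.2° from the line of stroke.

1230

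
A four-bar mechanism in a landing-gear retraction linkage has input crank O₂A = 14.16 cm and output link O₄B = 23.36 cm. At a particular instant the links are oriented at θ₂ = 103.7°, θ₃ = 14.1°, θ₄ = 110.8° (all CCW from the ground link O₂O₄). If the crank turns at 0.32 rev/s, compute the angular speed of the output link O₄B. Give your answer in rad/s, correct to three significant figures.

ω₂ = 2.011 rad/s (from 0.32 rev/s).
Differentiating the loop-closure r₂e^{iθ₂}+r₃e^{iθ₃}=r₁+r₄e^{iθ₄} gives r₂ω₂e^{iθ₂}+r₃ω₃e^{iθ₃}=r₄ω₄e^{iθ₄}.
Eliminating the other unknown: ω₄ = r₂ω₂ sin(θ₂−θ₃) / [r₄ sin(θ₄−θ₃)].
Numerator sine = +0.99998; denominator sine = +0.99317.
Result = 0.1416·2.011·(+0.99998) / (0.2336·(+0.99317)) = +1.2271 rad/s; magnitude 1.2271 rad/s.

1.23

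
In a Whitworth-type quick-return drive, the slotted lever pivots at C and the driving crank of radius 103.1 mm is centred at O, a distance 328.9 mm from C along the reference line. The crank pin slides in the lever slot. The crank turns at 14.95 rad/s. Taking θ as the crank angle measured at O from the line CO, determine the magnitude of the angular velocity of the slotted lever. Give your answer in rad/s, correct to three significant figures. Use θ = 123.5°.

ω = 14.95 rad/s
Crank pin A relative to C: A = (d + r cosθ, r sinθ); lever angle φ = atan2(r sinθ, d + r cosθ).
Differentiating tanφ: φ̇ = rω(d cosθ + r)/(d² + r² + 2dr cosθ).
d² + r² + 2dr cosθ = |CA|² = 0.0813729 m²;  d cosθ + r = -0.078432 m.
|ω_lever| = |0.1031·14.95·-0.078432| / 0.0813729 = 1.4856 rad/s.

1.49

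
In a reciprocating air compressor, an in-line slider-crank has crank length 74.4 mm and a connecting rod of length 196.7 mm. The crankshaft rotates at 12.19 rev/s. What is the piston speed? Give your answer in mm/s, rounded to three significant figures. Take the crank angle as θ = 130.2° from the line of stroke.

3240

ω = 2π·12.2 = 76.59 rad/s
For an in-line slider-crank, x = r cosθ + √(L² − r² sin²θ), so v = −rω sinθ·[1 + r cosθ/√(L² − r² sin²θ)].
With r = 0.0744 m, L = 0.1967 m, θ = 130.2°: √(L² − r² sin²θ) = 0.18831 m.
v = −0.0744·76.59·0.76380·[1 + 0.0744·-0.64546/0.18831] = -3.2425 m/s.
|v| = 3.2425 m/s = 3242.5 mm/s.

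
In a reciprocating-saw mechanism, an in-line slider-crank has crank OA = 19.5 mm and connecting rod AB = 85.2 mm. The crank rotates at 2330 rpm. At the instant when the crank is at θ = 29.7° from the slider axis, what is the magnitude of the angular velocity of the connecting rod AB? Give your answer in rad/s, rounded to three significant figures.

48.8

ω = 244 rad/s (converted from 2330 rpm).
The rod makes angle φ with the slider axis where L sinφ = r sinθ; differentiating, L cosφ·φ̇ = r ω cosθ.
L cosφ = √(L² − r² sin²θ) = 0.08465 m.
|ω_rod| = r ω |cosθ| / √(L² − r² sin²θ) = 0.0195·244·0.86863/0.08465 = 48.823 rad/s.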